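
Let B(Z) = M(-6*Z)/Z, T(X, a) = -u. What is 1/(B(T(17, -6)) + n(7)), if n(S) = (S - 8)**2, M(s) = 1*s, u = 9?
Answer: -1/5 ≈ -0.20000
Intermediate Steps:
M(s) = s
T(X, a) = -9 (T(X, a) = -1*9 = -9)
B(Z) = -6 (B(Z) = (-6*Z)/Z = -6)
n(S) = (-8 + S)**2
1/(B(T(17, -6)) + n(7)) = 1/(-6 + (-8 + 7)**2) = 1/(-6 + (-1)**2) = 1/(-6 + 1) = 1/(-5) = -1/5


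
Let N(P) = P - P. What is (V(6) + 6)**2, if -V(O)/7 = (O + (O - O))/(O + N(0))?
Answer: 1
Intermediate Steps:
N(P) = 0
V(O) = -7 (V(O) = -7*(O + (O - O))/(O + 0) = -7*(O + 0)/O = -7*O/O = -7*1 = -7)
(V(6) + 6)**2 = (-7 + 6)**2 = (-1)**2 = 1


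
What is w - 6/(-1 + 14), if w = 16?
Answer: 202/13 ≈ 15.538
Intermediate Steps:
w - 6/(-1 + 14) = 16 - 6/(-1 + 14) = 16 - 6/13 = 202/13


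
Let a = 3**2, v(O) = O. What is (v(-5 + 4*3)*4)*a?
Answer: 252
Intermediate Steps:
a = 9
(v(-5 + 4*3)*4)*a = ((-5 + 4*3)*4)*9 = ((-5 + 12)*4)*9 = (7*4)*9 = 28*9 = 252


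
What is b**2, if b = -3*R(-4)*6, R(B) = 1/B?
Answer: 81/4 ≈ 20.250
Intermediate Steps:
R(B) = 1/B
b = 9/2 (b = -3/(-4)*6 = -3*(-1/4)*6 = (3/4)*6 = 9/2 ≈ 4.5000)
b**2 = (9/2)**2 = 81/4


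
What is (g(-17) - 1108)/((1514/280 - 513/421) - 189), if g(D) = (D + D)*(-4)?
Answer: 57289680/10892783 ≈ 5.2594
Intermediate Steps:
g(D) = -8*D (g(D) = (2*D)*(-4) = -8*D)
(g(-17) - 1108)/((1514/280 - 513/421) - 189) = (-8*(-17) - 1108)/((1514/280 - 513/421) - 189) = (136 - 1108)/((1514*(1/280) - 513*1/421) - 189) = -972/((757/140 - 513/421) - 189) = -972/(246877/58940 - 189) = -972/(-10892783/58940) = -972*(-58940/10892783) = 57289680/10892783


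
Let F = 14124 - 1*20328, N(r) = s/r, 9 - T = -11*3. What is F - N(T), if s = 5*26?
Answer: -130349/21 ≈ -6207.1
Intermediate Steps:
s = 130
T = 42 (T = 9 - (-11)*3 = 9 - 1*(-33) = 9 + 33 = 42)
N(r) = 130/r
F = -6204 (F = 14124 - 20328 = -6204)
F - N(T) = -6204 - 130/42 = -6204 - 1*65/21 = -6204 - 65/21 = -130349/21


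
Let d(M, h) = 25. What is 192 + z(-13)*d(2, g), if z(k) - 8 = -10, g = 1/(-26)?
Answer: 142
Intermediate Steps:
g = -1/26 ≈ -0.038462
z(k) = -2 (z(k) = 8 - 10 = -2)
192 + z(-13)*d(2, g) = 192 - 2*25 = 192 - 50 = 142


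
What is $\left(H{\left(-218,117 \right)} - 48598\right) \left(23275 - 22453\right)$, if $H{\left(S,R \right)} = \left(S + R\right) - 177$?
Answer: $-40176072$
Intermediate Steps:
$H{\left(S,R \right)} = -177 + R + S$ ($H{\left(S,R \right)} = \left(R + S\right) - 177 = -177 + R + S$)
$\left(H{\left(-218,117 \right)} - 48598\right) \left(23275 - 22453\right) = \left(\left(-177 + 117 - 218\right) - 48598\right) \left(23275 - 22453\right) = \left(-278 - 48598\right) 822 = \left(-48876\right) 822 = -40176072$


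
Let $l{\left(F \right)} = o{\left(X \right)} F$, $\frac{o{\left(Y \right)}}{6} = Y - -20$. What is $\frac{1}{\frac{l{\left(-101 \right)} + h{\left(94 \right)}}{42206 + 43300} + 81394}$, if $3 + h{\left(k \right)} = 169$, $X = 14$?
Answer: $\frac{42753}{3479827463} \approx 1.2286 \cdot 10^{-5}$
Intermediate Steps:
$o{\left(Y \right)} = 120 + 6 Y$ ($o{\left(Y \right)} = 6 \left(Y - -20\right) = 6 \left(Y + 20\right) = 6 \left(20 + Y\right) = 120 + 6 Y$)
$h{\left(k \right)} = 166$ ($h{\left(k \right)} = -3 + 169 = 166$)
$l{\left(F \right)} = 204 F$ ($l{\left(F \right)} = \left(120 + 6 \cdot 14\right) F = \left(120 + 84\right) F = 204 F$)
$\frac{1}{\frac{l{\left(-101 \right)} + h{\left(94 \right)}}{42206 + 43300} + 81394} = \frac{1}{\frac{204 \left(-101\right) + 166}{42206 + 43300} + 81394} = \frac{1}{\frac{-20604 + 166}{85506} + 81394} = \frac{1}{\left(-20438\right) \frac{1}{85506} + 81394} = \frac{1}{- \frac{10219}{42753} + 81394} = \frac{1}{\frac{3479827463}{42753}} = \frac{42753}{3479827463}$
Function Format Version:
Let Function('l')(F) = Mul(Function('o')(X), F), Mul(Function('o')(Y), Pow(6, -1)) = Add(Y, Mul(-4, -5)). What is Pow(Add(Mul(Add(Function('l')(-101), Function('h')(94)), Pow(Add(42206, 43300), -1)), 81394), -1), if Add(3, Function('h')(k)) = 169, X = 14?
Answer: Rational(42753, 3479827463) ≈ 1.2286e-5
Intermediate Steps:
Function('o')(Y) = Add(120, Mul(6, Y)) (Function('o')(Y) = Mul(6, Add(Y, Mul(-4, -5))) = Mul(6, Add(Y, 20)) = Mul(6, Add(20, Y)) = Add(120, Mul(6, Y)))
Function('h')(k) = 166 (Function('h')(k) = Add(-3, 169) = 166)
Function('l')(F) = Mul(204, F) (Function('l')(F) = Mul(Add(120, Mul(6, 14)), F) = Mul(Add(120, 84), F) = Mul(204, F))
Pow(Add(Mul(Add(Function('l')(-101), Function('h')(94)), Pow(Add(42206, 43300), -1)), 81394), -1) = Pow(Add(Mul(Add(Mul(204, -101), 166), Pow(Add(42206, 43300), -1)), 81394), -1) = Pow(Add(Mul(Add(-20604, 166), Pow(85506, -1)), 81394), -1) = Pow(Add(Mul(-20438, Rational(1, 85506)), 81394), -1) = Pow(Add(Rational(-10219, 42753), 81394), -1) = Pow(Rational(3479827463, 42753), -1) = Rational(42753, 3479827463)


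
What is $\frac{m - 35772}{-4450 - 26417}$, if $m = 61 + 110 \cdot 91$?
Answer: $\frac{8567}{10289} \approx 0.83264$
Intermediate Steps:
$m = 10071$ ($m = 61 + 10010 = 10071$)
$\frac{m - 35772}{-4450 - 26417} = \frac{10071 - 35772}{-4450 - 26417} = - \frac{25701}{-30867} = \left(-25701\right) \left(- \frac{1}{30867}\right) = \frac{8567}{10289}$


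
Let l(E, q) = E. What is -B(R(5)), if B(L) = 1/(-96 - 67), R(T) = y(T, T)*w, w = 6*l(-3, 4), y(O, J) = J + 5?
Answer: 1/163 ≈ 0.0061350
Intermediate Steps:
y(O, J) = 5 + J
w = -18 (w = 6*(-3) = -18)
R(T) = -90 - 18*T (R(T) = (5 + T)*(-18) = -90 - 18*T)
B(L) = -1/163 (B(L) = 1/(-163) = -1/163)
-B(R(5)) = -1*(-1/163) = 1/163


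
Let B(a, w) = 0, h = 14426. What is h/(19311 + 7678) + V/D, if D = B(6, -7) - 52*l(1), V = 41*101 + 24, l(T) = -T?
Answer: 113159337/1403428 ≈ 80.631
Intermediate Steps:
V = 4165 (V = 4141 + 24 = 4165)
D = 52 (D = 0 - (-52) = 0 - 52*(-1) = 0 + 52 = 52)
h/(19311 + 7678) + V/D = 14426/(19311 + 7678) + 4165/52 = 14426/26989 + 4165*(1/52) = 14426*(1/26989) + 4165/52 = 14426/26989 + 4165/52 = 113159337/1403428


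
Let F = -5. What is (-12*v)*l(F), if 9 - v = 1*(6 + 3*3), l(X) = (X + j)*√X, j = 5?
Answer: 0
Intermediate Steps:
l(X) = √X*(5 + X) (l(X) = (X + 5)*√X = (5 + X)*√X = √X*(5 + X))
v = -6 (v = 9 - (6 + 3*3) = 9 - (6 + 9) = 9 - 15 = -6)
(-12*v)*l(F) = (-12*(-6))*(√(-5)*(5 - 5)) = 72*((I*√5)*0) = 72*0 = 0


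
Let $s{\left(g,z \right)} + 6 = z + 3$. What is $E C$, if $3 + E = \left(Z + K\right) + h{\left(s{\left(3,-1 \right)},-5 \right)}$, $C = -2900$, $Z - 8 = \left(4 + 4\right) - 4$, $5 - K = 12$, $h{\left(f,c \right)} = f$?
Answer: $5800$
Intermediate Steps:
$s{\left(g,z \right)} = -3 + z$ ($s{\left(g,z \right)} = -6 + \left(z + 3\right) = -6 + \left(3 + z\right) = -3 + z$)
$K = -7$ ($K = 5 - 12 = -7$)
$Z = 12$ ($Z = 8 + \left(\left(4 + 4\right) - 4\right) = 8 + \left(8 - 4\right) = 8 + 4 = 12$)
$E = -2$ ($E = -3 + \left(\left(12 - 7\right) - 4\right) = -3 + \left(5 - 4\right) = -3 + 1 = -2$)
$E C = \left(-2\right) \left(-2900\right) = 5800$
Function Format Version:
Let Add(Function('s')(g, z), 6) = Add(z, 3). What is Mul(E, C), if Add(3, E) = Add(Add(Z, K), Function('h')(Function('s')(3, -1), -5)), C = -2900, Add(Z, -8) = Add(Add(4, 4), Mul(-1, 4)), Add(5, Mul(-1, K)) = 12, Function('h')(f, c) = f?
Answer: 5800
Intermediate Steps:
Function('s')(g, z) = Add(-3, z) (Function('s')(g, z) = Add(-6, Add(z, 3)) = Add(-6, Add(3, z)) = Add(-3, z))
K = -7 (K = Add(5, Mul(-1, 12)) = Add(5, -12) = -7)
Z = 12 (Z = Add(8, Add(Add(4, 4), Mul(-1, 4))) = Add(8, Add(8, -4)) = Add(8, 4) = 12)
E = -2 (E = Add(-3, Add(Add(12, -7), Add(-3, -1))) = Add(-3, Add(5, -4)) = Add(-3, 1) = -2)
Mul(E, C) = Mul(-2, -2900) = 5800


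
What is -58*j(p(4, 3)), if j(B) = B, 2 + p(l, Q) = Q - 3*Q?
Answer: 464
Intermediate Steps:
p(l, Q) = -2 - 2*Q (p(l, Q) = -2 + (Q - 3*Q) = -2 - 2*Q)
-58*j(p(4, 3)) = -58*(-2 - 2*3) = -58*(-2 - 6) = -58*(-8) = 464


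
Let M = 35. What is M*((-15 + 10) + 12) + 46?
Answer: 291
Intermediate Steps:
M*((-15 + 10) + 12) + 46 = 35*((-15 + 10) + 12) + 46 = 35*(-5 + 12) + 46 = 35*7 + 46 = 245 + 46 = 291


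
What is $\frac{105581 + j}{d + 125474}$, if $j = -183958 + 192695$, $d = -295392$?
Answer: $- \frac{57159}{84959} \approx -0.67278$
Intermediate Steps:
$j = 8737$
$\frac{105581 + j}{d + 125474} = \frac{105581 + 8737}{-295392 + 125474} = \frac{114318}{-169918} = 114318 \left(- \frac{1}{169918}\right) = - \frac{57159}{84959}$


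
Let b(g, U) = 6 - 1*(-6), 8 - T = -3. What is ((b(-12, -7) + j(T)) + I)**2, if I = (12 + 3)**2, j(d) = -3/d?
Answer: 6780816/121 ≈ 56040.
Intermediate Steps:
T = 11 (T = 8 - 1*(-3) = 8 + 3 = 11)
b(g, U) = 12 (b(g, U) = 6 + 6 = 12)
I = 225 (I = 15**2 = 225)
((b(-12, -7) + j(T)) + I)**2 = ((12 - 3/11) + 225)**2 = (129/11 + 225)**2 = (2604/11)**2 = 6780816/121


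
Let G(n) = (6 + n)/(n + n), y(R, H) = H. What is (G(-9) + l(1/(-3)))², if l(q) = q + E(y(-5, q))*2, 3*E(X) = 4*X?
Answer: 361/324 ≈ 1.1142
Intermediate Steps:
E(X) = 4*X/3 (E(X) = (4*X)/3 = 4*X/3)
l(q) = 11*q/3 (l(q) = q + (4*q/3)*2 = q + 8*q/3 = 11*q/3)
G(n) = (6 + n)/(2*n) (G(n) = (6 + n)/((2*n)) = (6 + n)*(1/(2*n)) = (6 + n)/(2*n))
(G(-9) + l(1/(-3)))² = ((½)*(6 - 9)/(-9) + (11/3)/(-3))² = ((½)*(-⅑)*(-3) + (11/3)*(-⅓))² = (⅙ - 11/9)² = (-19/18)² = 361/324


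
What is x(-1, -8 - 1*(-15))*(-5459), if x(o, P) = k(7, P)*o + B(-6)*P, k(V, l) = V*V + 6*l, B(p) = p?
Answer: 726047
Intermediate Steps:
k(V, l) = V**2 + 6*l
x(o, P) = -6*P + o*(49 + 6*P) (x(o, P) = (7**2 + 6*P)*o - 6*P = (49 + 6*P)*o - 6*P = o*(49 + 6*P) - 6*P = -6*P + o*(49 + 6*P))
x(-1, -8 - 1*(-15))*(-5459) = (-6*(-8 - 1*(-15)) - (49 + 6*(-8 - 1*(-15))))*(-5459) = (-6*(-8 + 15) - (49 + 6*(-8 + 15)))*(-5459) = (-6*7 - (49 + 6*7))*(-5459) = (-42 - (49 + 42))*(-5459) = (-42 - 1*91)*(-5459) = (-42 - 91)*(-5459) = -133*(-5459) = 726047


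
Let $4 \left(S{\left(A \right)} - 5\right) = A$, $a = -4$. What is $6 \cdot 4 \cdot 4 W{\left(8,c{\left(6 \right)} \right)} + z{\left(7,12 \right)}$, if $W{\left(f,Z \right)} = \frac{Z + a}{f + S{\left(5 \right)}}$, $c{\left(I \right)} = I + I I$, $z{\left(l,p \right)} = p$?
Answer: $268$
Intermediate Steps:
$S{\left(A \right)} = 5 + \frac{A}{4}$
$c{\left(I \right)} = I + I^{2}$
$W{\left(f,Z \right)} = \frac{-4 + Z}{\frac{25}{4} + f}$ ($W{\left(f,Z \right)} = \frac{Z - 4}{f + \left(5 + \frac{1}{4} \cdot 5\right)} = \frac{-4 + Z}{f + \left(5 + \frac{5}{4}\right)} = \frac{-4 + Z}{f + \frac{25}{4}} = \frac{-4 + Z}{\frac{25}{4} + f}$)
$6 \cdot 4 \cdot 4 W{\left(8,c{\left(6 \right)} \right)} + z{\left(7,12 \right)} = 6 \cdot 4 \cdot 4 \frac{4 \left(-4 + 6 \left(1 + 6\right)\right)}{25 + 4 \cdot 8} + 12 = 24 \cdot 4 \frac{4 \left(-4 + 6 \cdot 7\right)}{25 + 32} + 12 = 96 \frac{4 \left(-4 + 42\right)}{57} + 12 = 96 \cdot 4 \cdot \frac{1}{57} \cdot 38 + 12 = 96 \cdot \frac{8}{3} + 12 = 256 + 12 = 268$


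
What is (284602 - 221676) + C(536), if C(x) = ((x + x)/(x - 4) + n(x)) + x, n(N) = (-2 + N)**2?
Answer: 46366462/133 ≈ 3.4862e+5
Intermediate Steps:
C(x) = x + (-2 + x)**2 + 2*x/(-4 + x) (C(x) = ((x + x)/(x - 4) + (-2 + x)**2) + x = ((2*x)/(-4 + x) + (-2 + x)**2) + x = (2*x/(-4 + x) + (-2 + x)**2) + x = ((-2 + x)**2 + 2*x/(-4 + x)) + x = x + (-2 + x)**2 + 2*x/(-4 + x))
(284602 - 221676) + C(536) = (284602 - 221676) + (-16 + 536**3 - 7*536**2 + 18*536)/(-4 + 536) = 62926 + (-16 + 153990656 - 7*287296 + 9648)/532 = 62926 + (-16 + 153990656 - 2011072 + 9648)/532 = 62926 + (1/532)*151989216 = 62926 + 37997304/133 = 46366462/133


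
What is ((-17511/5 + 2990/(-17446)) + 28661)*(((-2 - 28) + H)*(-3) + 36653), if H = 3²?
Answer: 3099094718484/3355 ≈ 9.2372e+8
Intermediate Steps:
H = 9
((-17511/5 + 2990/(-17446)) + 28661)*(((-2 - 28) + H)*(-3) + 36653) = ((-17511/5 + 2990/(-17446)) + 28661)*(((-2 - 28) + 9)*(-3) + 36653) = ((-17511*⅕ + 2990*(-1/17446)) + 28661)*((-30 + 9)*(-3) + 36653) = ((-17511/5 - 115/671) + 28661)*(-21*(-3) + 36653) = (-11750456/3355 + 28661)*(63 + 36653) = (84407199/3355)*36716 = 3099094718484/3355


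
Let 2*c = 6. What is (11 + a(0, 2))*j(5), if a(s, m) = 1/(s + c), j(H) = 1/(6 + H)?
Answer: 34/33 ≈ 1.0303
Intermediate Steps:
c = 3 (c = (½)*6 = 3)
a(s, m) = 1/(3 + s) (a(s, m) = 1/(s + 3) = 1/(3 + s))
(11 + a(0, 2))*j(5) = (11 + 1/(3 + 0))/(6 + 5) = (11 + 1/3)/11 = (11 + ⅓)*(1/11) = (34/3)*(1/11) = 34/33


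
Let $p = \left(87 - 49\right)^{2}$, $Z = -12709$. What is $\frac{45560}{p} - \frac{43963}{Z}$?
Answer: $\frac{160626153}{4587949} \approx 35.01$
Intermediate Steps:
$p = 1444$ ($p = 38^{2} = 1444$)
$\frac{45560}{p} - \frac{43963}{Z} = \frac{45560}{1444} - \frac{43963}{-12709} = 45560 \cdot \frac{1}{1444} - - \frac{43963}{12709} = \frac{11390}{361} + \frac{43963}{12709} = \frac{160626153}{4587949}$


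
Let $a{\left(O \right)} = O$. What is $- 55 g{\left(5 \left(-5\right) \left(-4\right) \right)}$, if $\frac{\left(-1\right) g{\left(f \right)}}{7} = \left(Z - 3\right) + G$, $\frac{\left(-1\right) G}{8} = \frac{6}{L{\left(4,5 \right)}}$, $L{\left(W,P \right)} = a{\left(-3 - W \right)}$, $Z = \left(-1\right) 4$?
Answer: $-55$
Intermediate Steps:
$Z = -4$
$L{\left(W,P \right)} = -3 - W$
$G = \frac{48}{7}$ ($G = - 8 \frac{6}{-3 - 4} = - 8 \frac{6}{-7} = - 8 \cdot 6 \left(- \frac{1}{7}\right) = \left(-8\right) \left(- \frac{6}{7}\right) = \frac{48}{7} \approx 6.8571$)
$g{\left(f \right)} = 1$ ($g{\left(f \right)} = - 7 \left(\left(-4 - 3\right) + \frac{48}{7}\right) = - 7 \left(-7 + \frac{48}{7}\right) = \left(-7\right) \left(- \frac{1}{7}\right) = 1$)
$- 55 g{\left(5 \left(-5\right) \left(-4\right) \right)} = \left(-55\right) 1 = -55$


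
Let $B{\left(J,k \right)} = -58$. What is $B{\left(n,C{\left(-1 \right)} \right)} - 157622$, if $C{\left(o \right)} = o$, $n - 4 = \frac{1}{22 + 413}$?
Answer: $-157680$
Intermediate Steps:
$n = \frac{1741}{435}$ ($n = 4 + \frac{1}{22 + 413} = 4 + \frac{1}{435} = \frac{1741}{435} \approx 4.0023$)
$B{\left(n,C{\left(-1 \right)} \right)} - 157622 = -58 - 157622 = -157680$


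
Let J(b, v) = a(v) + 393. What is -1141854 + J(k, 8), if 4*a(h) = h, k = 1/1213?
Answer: -1141459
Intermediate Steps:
k = 1/1213 ≈ 0.00082440
a(h) = h/4
J(b, v) = 393 + v/4 (J(b, v) = v/4 + 393 = 393 + v/4)
-1141854 + J(k, 8) = -1141854 + (393 + (1/4)*8) = -1141854 + (393 + 2) = -1141854 + 395 = -1141459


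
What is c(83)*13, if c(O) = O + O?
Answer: 2158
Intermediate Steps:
c(O) = 2*O
c(83)*13 = (2*83)*13 = 166*13 = 2158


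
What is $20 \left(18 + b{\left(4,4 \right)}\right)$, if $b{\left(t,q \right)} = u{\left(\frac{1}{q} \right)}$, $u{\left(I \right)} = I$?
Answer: $365$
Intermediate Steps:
$b{\left(t,q \right)} = \frac{1}{q}$
$20 \left(18 + b{\left(4,4 \right)}\right) = 20 \left(18 + \frac{1}{4}\right) = 20 \cdot \frac{73}{4} = 365$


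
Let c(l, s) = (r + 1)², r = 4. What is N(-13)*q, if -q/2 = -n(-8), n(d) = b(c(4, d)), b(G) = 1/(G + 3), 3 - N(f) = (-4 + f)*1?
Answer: 10/7 ≈ 1.4286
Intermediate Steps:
c(l, s) = 25 (c(l, s) = (4 + 1)² = 5² = 25)
N(f) = 7 - f (N(f) = 3 - (-4 + f) = 3 + (4 - f) = 7 - f)
b(G) = 1/(3 + G)
n(d) = 1/28 (n(d) = 1/(3 + 25) = 1/28)
q = 1/14 (q = -(-2)/28 = -2*(-1/28) = 1/14 ≈ 0.071429)
N(-13)*q = (7 - 1*(-13))*(1/14) = (7 + 13)*(1/14) = 20*(1/14) = 10/7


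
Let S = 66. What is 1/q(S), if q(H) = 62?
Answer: 1/62 ≈ 0.016129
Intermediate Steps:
1/q(S) = 1/62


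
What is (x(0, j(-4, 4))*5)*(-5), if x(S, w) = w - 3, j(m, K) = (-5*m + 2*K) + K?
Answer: -725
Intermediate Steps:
j(m, K) = -5*m + 3*K
x(S, w) = -3 + w
(x(0, j(-4, 4))*5)*(-5) = ((-3 + (-5*(-4) + 3*4))*5)*(-5) = ((-3 + (20 + 12))*5)*(-5) = ((-3 + 32)*5)*(-5) = (29*5)*(-5) = 145*(-5) = -725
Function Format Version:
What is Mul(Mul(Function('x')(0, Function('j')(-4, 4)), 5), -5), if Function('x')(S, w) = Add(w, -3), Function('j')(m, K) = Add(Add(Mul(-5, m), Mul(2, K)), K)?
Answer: -725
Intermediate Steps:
Function('j')(m, K) = Add(Mul(-5, m), Mul(3, K))
Function('x')(S, w) = Add(-3, w)
Mul(Mul(Function('x')(0, Function('j')(-4, 4)), 5), -5) = Mul(Mul(Add(-3, Add(Mul(-5, -4), Mul(3, 4))), 5), -5) = Mul(Mul(Add(-3, Add(20, 12)), 5), -5) = Mul(Mul(Add(-3, 32), 5), -5) = Mul(Mul(29, 5), -5) = Mul(145, -5) = -725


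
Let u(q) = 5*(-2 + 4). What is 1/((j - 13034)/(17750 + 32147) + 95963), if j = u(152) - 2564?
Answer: 49897/4788250223 ≈ 1.0421e-5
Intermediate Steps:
u(q) = 10 (u(q) = 5*2 = 10)
j = -2554 (j = 10 - 2564 = -2554)
1/((j - 13034)/(17750 + 32147) + 95963) = 1/((-2554 - 13034)/(17750 + 32147) + 95963) = 1/(-15588/49897 + 95963) = 1/(4788250223/49897) = 49897/4788250223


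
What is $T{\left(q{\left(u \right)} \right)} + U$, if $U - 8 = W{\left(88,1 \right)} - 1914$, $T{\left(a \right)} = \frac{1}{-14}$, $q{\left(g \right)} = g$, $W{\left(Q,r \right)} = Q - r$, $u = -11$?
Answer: $- \frac{25467}{14} \approx -1819.1$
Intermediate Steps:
$T{\left(a \right)} = - \frac{1}{14}$
$U = -1819$ ($U = 8 + \left(\left(88 - 1\right) - 1914\right) = 8 + \left(87 - 1914\right) = 8 - 1827 = -1819$)
$T{\left(q{\left(u \right)} \right)} + U = - \frac{1}{14} - 1819 = - \frac{25467}{14}$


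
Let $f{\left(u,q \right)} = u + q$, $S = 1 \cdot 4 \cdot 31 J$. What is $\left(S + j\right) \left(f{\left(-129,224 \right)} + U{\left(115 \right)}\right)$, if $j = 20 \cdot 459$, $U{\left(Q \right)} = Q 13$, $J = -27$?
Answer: $9272880$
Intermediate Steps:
$U{\left(Q \right)} = 13 Q$
$j = 9180$
$S = -3348$ ($S = 1 \cdot 4 \cdot 31 \left(-27\right) = 4 \cdot 31 \left(-27\right) = 124 \left(-27\right) = -3348$)
$f{\left(u,q \right)} = q + u$
$\left(S + j\right) \left(f{\left(-129,224 \right)} + U{\left(115 \right)}\right) = \left(-3348 + 9180\right) \left(\left(224 - 129\right) + 13 \cdot 115\right) = 5832 \left(95 + 1495\right) = 5832 \cdot 1590 = 9272880$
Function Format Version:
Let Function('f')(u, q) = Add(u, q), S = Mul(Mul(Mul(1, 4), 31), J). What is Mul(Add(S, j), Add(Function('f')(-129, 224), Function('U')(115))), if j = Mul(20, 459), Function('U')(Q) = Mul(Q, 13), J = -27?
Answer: 9272880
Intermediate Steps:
Function('U')(Q) = Mul(13, Q)
j = 9180
S = -3348 (S = Mul(Mul(Mul(1, 4), 31), -27) = Mul(Mul(4, 31), -27) = Mul(124, -27) = -3348)
Function('f')(u, q) = Add(q, u)
Mul(Add(S, j), Add(Function('f')(-129, 224), Function('U')(115))) = Mul(Add(-3348, 9180), Add(Add(224, -129), Mul(13, 115))) = Mul(5832, Add(95, 1495)) = Mul(5832, 1590) = 9272880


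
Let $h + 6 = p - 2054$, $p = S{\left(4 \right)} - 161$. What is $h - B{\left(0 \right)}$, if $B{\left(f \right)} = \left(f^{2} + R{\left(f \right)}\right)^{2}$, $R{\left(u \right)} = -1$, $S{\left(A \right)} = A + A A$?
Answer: $-2202$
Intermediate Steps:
$S{\left(A \right)} = A + A^{2}$
$p = -141$ ($p = 4 \left(1 + 4\right) - 161 = 4 \cdot 5 - 161 = 20 - 161 = -141$)
$h = -2201$ ($h = -6 - 2195 = -2201$)
$B{\left(f \right)} = \left(-1 + f^{2}\right)^{2}$ ($B{\left(f \right)} = \left(f^{2} - 1\right)^{2} = \left(-1 + f^{2}\right)^{2}$)
$h - B{\left(0 \right)} = -2201 - \left(-1 + 0^{2}\right)^{2} = -2201 - \left(-1 + 0\right)^{2} = -2201 - \left(-1\right)^{2} = -2201 - 1 = -2202$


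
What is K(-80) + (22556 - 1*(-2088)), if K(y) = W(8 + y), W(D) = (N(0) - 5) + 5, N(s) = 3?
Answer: 24647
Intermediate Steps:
W(D) = 3 (W(D) = (3 - 5) + 5 = -2 + 5 = 3)
K(y) = 3
K(-80) + (22556 - 1*(-2088)) = 3 + (22556 - 1*(-2088)) = 3 + (22556 + 2088) = 3 + 24644 = 24647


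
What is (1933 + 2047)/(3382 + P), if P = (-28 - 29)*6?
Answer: 199/152 ≈ 1.3092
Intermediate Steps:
P = -342 (P = -57*6 = -342)
(1933 + 2047)/(3382 + P) = (1933 + 2047)/(3382 - 342) = 3980/3040 = 3980*(1/3040) = 199/152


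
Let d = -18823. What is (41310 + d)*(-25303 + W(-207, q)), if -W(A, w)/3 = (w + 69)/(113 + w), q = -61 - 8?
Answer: -568988561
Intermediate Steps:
q = -69
W(A, w) = -3*(69 + w)/(113 + w) (W(A, w) = -3*(w + 69)/(113 + w) = -3*(69 + w)/(113 + w))
(41310 + d)*(-25303 + W(-207, q)) = (41310 - 18823)*(-25303 + 3*(-69 - 1*(-69))/(113 - 69)) = 22487*(-25303 + 3*(-69 + 69)/44) = 22487*(-25303 + 3*(1/44)*0) = 22487*(-25303 + 0) = 22487*(-25303) = -568988561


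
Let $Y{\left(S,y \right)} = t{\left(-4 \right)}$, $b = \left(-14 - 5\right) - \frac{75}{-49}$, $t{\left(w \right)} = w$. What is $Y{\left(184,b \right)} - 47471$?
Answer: $-47475$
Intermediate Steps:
$b = - \frac{856}{49}$ ($b = -19 - - \frac{75}{49} = -19 + \frac{75}{49} = - \frac{856}{49} \approx -17.469$)
$Y{\left(S,y \right)} = -4$
$Y{\left(184,b \right)} - 47471 = -4 - 47471 = -47475$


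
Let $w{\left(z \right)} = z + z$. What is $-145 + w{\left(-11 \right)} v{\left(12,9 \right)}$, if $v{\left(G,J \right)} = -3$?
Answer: $-79$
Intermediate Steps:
$w{\left(z \right)} = 2 z$
$-145 + w{\left(-11 \right)} v{\left(12,9 \right)} = -145 + 2 \left(-11\right) \left(-3\right) = -145 - -66 = -145 + 66 = -79$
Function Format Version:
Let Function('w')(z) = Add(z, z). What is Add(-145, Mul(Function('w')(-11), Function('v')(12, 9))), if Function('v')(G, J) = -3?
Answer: -79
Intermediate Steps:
Function('w')(z) = Mul(2, z)
Add(-145, Mul(Function('w')(-11), Function('v')(12, 9))) = Add(-145, Mul(Mul(2, -11), -3)) = Add(-145, Mul(-22, -3)) = Add(-145, 66) = -79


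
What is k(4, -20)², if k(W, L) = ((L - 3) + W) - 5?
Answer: 576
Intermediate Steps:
k(W, L) = -8 + L + W (k(W, L) = ((-3 + L) + W) - 5 = (-3 + L + W) - 5 = -8 + L + W)
k(4, -20)² = (-8 - 20 + 4)² = (-24)² = 576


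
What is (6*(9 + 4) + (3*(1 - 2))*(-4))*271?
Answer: 24390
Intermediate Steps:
(6*(9 + 4) + (3*(1 - 2))*(-4))*271 = (6*13 + (3*(-1))*(-4))*271 = (78 - 3*(-4))*271 = (78 + 12)*271 = 90*271 = 24390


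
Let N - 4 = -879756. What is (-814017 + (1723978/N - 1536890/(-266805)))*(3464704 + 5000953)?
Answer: -161750764625487048360841/23472223236 ≈ -6.8912e+12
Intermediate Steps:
N = -879752 (N = 4 - 879756 = -879752)
(-814017 + (1723978/N - 1536890/(-266805)))*(3464704 + 5000953) = (-814017 + (1723978/(-879752) - 1536890/(-266805)))*(3464704 + 5000953) = (-814017 + (1723978*(-1/879752) - 1536890*(-1/266805)))*8465657 = (-814017 + (-861989/439876 + 307378/53361))*8465657 = (-814017 + 89211610099/23472223236)*8465657 = -19106699530288913/23472223236*8465657 = -161750764625487048360841/23472223236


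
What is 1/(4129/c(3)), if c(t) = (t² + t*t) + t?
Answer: 21/4129 ≈ 0.0050860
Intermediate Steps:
c(t) = t + 2*t² (c(t) = (t² + t²) + t = 2*t² + t = t + 2*t²)
1/(4129/c(3)) = 1/(4129/((3*(1 + 2*3)))) = 1/(4129/((3*(1 + 6)))) = 1/(4129/((3*7))) = 1/(4129/21) = 21/4129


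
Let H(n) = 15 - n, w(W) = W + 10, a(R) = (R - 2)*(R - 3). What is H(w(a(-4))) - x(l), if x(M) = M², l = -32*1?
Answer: -1061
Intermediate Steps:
a(R) = (-3 + R)*(-2 + R) (a(R) = (-2 + R)*(-3 + R) = (-3 + R)*(-2 + R))
l = -32
w(W) = 10 + W
H(w(a(-4))) - x(l) = (15 - (10 + (6 + (-4)² - 5*(-4)))) - 1*(-32)² = (15 - (10 + (6 + 16 + 20))) - 1*1024 = (15 - (10 + 42)) - 1024 = (15 - 1*52) - 1024 = (15 - 52) - 1024 = -37 - 1024 = -1061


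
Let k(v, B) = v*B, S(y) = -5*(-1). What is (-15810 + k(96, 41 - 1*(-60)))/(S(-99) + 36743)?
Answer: -3057/18374 ≈ -0.16638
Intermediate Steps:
S(y) = 5
k(v, B) = B*v
(-15810 + k(96, 41 - 1*(-60)))/(S(-99) + 36743) = (-15810 + (41 - 1*(-60))*96)/(5 + 36743) = (-15810 + (41 + 60)*96)/36748 = (-15810 + 101*96)*(1/36748) = (-15810 + 9696)*(1/36748) = -6114*1/36748 = -3057/18374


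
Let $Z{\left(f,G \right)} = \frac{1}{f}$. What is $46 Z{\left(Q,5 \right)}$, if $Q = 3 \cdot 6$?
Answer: $\frac{23}{9} \approx 2.5556$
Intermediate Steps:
$Q = 18$
$46 Z{\left(Q,5 \right)} = \frac{46}{18} = 46 \cdot \frac{1}{18} = \frac{23}{9}$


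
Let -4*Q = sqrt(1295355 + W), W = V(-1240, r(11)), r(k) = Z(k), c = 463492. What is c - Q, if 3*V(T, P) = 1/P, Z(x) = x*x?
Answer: 463492 + sqrt(1410641598)/132 ≈ 4.6378e+5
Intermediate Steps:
Z(x) = x**2
r(k) = k**2
V(T, P) = 1/(3*P)
W = 1/363 (W = 1/(3*(11**2)) = (1/3)/121 = (1/3)*(1/121) = 1/363 ≈ 0.0027548)
Q = -sqrt(1410641598)/132 (Q = -sqrt(1295355 + 1/363)/4 = -sqrt(1410641598)/132 ≈ -284.53)
c - Q = 463492 - (-1)*sqrt(1410641598)/132 = 463492 + sqrt(1410641598)/132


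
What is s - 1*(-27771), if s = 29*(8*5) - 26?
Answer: 28905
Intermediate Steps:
s = 1134 (s = 29*40 - 26 = 1160 - 26 = 1134)
s - 1*(-27771) = 1134 - 1*(-27771) = 1134 + 27771 = 28905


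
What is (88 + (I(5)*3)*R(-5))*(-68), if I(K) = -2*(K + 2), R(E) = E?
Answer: -20264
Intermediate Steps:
I(K) = -4 - 2*K (I(K) = -2*(2 + K) = -4 - 2*K)
(88 + (I(5)*3)*R(-5))*(-68) = (88 + ((-4 - 2*5)*3)*(-5))*(-68) = (88 + ((-4 - 10)*3)*(-5))*(-68) = (88 - 14*3*(-5))*(-68) = (88 - 42*(-5))*(-68) = (88 + 210)*(-68) = 298*(-68) = -20264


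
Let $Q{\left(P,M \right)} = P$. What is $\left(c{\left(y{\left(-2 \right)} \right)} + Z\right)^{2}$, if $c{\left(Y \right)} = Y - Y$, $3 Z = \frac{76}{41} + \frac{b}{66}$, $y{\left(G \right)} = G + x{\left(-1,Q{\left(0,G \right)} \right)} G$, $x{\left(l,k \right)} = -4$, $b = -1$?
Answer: $\frac{24750625}{65901924} \approx 0.37557$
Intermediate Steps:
$y{\left(G \right)} = - 3 G$ ($y{\left(G \right)} = G - 4 G = - 3 G$)
$Z = \frac{4975}{8118}$ ($Z = \frac{\frac{76}{41} - \frac{1}{66}}{3} = \frac{1}{3} \cdot \frac{4975}{2706} = \frac{4975}{8118} \approx 0.61284$)
$c{\left(Y \right)} = 0$
$\left(c{\left(y{\left(-2 \right)} \right)} + Z\right)^{2} = \left(0 + \frac{4975}{8118}\right)^{2} = \left(\frac{4975}{8118}\right)^{2} = \frac{24750625}{65901924}$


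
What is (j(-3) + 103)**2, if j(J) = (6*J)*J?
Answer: 24649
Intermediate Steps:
j(J) = 6*J**2
(j(-3) + 103)**2 = (6*(-3)**2 + 103)**2 = (6*9 + 103)**2 = (54 + 103)**2 = 157**2 = 24649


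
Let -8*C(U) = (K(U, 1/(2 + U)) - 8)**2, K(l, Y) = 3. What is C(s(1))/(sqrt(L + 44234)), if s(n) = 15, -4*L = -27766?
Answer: -25*sqrt(204702)/818808 ≈ -0.013814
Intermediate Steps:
L = 13883/2 (L = -1/4*(-27766) = 13883/2 ≈ 6941.5)
C(U) = -25/8 (C(U) = -(3 - 8)**2/8 = -1/8*(-5)**2 = -1/8*25 = -25/8)
C(s(1))/(sqrt(L + 44234)) = -25/(8*sqrt(13883/2 + 44234)) = -25*sqrt(204702)/102351/8 = -25*sqrt(204702)/818808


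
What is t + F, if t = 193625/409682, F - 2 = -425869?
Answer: -174469850669/409682 ≈ -4.2587e+5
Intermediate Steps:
F = -425867 (F = 2 - 425869 = -425867)
t = 193625/409682 (t = 193625*(1/409682) = 193625/409682 ≈ 0.47262)
t + F = 193625/409682 - 425867 = -174469850669/409682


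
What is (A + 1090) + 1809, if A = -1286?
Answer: 1613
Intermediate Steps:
(A + 1090) + 1809 = (-1286 + 1090) + 1809 = -196 + 1809 = 1613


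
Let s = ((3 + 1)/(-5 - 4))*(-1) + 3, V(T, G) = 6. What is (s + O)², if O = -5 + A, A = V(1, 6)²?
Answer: 96100/81 ≈ 1186.4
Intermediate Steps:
A = 36 (A = 6² = 36)
O = 31 (O = -5 + 36 = 31)
s = 31/9 (s = (4/(-9))*(-1) + 3 = (4*(-⅑))*(-1) + 3 = -4/9*(-1) + 3 = 4/9 + 3 = 31/9 ≈ 3.4444)
(s + O)² = (31/9 + 31)² = (310/9)² = 96100/81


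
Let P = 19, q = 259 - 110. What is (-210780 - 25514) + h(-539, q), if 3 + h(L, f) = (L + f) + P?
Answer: -236668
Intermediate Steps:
q = 149
h(L, f) = 16 + L + f (h(L, f) = -3 + ((L + f) + 19) = -3 + (19 + L + f) = 16 + L + f)
(-210780 - 25514) + h(-539, q) = (-210780 - 25514) + (16 - 539 + 149) = -236294 - 374 = -236668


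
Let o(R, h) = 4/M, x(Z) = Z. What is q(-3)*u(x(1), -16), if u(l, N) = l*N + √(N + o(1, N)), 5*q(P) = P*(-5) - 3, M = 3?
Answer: -192/5 + 8*I*√33/5 ≈ -38.4 + 9.1913*I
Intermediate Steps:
q(P) = -⅗ - P (q(P) = (P*(-5) - 3)/5 = (-5*P - 3)/5 = (-3 - 5*P)/5 = -⅗ - P)
o(R, h) = 4/3
u(l, N) = √(4/3 + N) + N*l (u(l, N) = l*N + √(N + 4/3) = N*l + √(4/3 + N) = √(4/3 + N) + N*l)
q(-3)*u(x(1), -16) = (-⅗ - 1*(-3))*(√(12 + 9*(-16))/3 - 16*1) = (-⅗ + 3)*(√(12 - 144)/3 - 16) = 12*(√(-132)/3 - 16)/5 = 12*((2*I*√33)/3 - 16)/5 = 12*(2*I*√33/3 - 16)/5 = 12*(-16 + 2*I*√33/3)/5 = -192/5 + 8*I*√33/5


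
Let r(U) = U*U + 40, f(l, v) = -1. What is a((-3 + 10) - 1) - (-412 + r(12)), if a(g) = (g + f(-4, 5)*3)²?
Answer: 237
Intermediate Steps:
r(U) = 40 + U² (r(U) = U² + 40 = 40 + U²)
a(g) = (-3 + g)² (a(g) = (g - 1*3)² = (g - 3)² = (-3 + g)²)
a((-3 + 10) - 1) - (-412 + r(12)) = (-3 + ((-3 + 10) - 1))² - (-412 + (40 + 12²)) = (-3 + (7 - 1))² - (-412 + (40 + 144)) = (-3 + 6)² - (-412 + 184) = 3² - 1*(-228) = 9 + 228 = 237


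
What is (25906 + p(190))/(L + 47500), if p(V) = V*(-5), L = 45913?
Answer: 24956/93413 ≈ 0.26716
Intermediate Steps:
p(V) = -5*V
(25906 + p(190))/(L + 47500) = (25906 - 5*190)/(45913 + 47500) = (25906 - 950)/93413 = 24956*(1/93413) = 24956/93413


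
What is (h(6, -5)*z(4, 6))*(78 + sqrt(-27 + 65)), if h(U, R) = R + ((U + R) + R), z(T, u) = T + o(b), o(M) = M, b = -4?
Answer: 0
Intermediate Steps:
z(T, u) = -4 + T (z(T, u) = T - 4 = -4 + T)
h(U, R) = U + 3*R (h(U, R) = R + ((R + U) + R) = R + (U + 2*R) = U + 3*R)
(h(6, -5)*z(4, 6))*(78 + sqrt(-27 + 65)) = ((6 + 3*(-5))*(-4 + 4))*(78 + sqrt(-27 + 65)) = ((6 - 15)*0)*(78 + sqrt(38)) = (-9*0)*(78 + sqrt(38)) = 0*(78 + sqrt(38)) = 0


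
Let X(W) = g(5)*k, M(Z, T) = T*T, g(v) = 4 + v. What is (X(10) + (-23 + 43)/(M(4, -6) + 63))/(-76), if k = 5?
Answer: -4475/7524 ≈ -0.59476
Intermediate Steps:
M(Z, T) = T²
X(W) = 45 (X(W) = (4 + 5)*5 = 9*5 = 45)
(X(10) + (-23 + 43)/(M(4, -6) + 63))/(-76) = (45 + (-23 + 43)/((-6)² + 63))/(-76) = (45 + 20/(36 + 63))*(-1/76) = (45 + 20/99)*(-1/76) = (4475/99)*(-1/76) = -4475/7524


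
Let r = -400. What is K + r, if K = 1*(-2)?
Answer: -402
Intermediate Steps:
K = -2
K + r = -2 - 400 = -402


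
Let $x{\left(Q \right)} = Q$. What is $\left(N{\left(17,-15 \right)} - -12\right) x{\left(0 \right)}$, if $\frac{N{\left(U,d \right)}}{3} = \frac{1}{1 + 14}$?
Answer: $0$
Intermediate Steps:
$N{\left(U,d \right)} = \frac{1}{5}$ ($N{\left(U,d \right)} = \frac{3}{1 + 14} = \frac{3}{15} = 3 \cdot \frac{1}{15} = \frac{1}{5}$)
$\left(N{\left(17,-15 \right)} - -12\right) x{\left(0 \right)} = \left(\frac{1}{5} - -12\right) 0 = \left(\frac{1}{5} + 12\right) 0 = \frac{61}{5} \cdot 0 = 0$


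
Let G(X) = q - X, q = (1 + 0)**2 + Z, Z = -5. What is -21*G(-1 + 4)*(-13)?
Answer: -1911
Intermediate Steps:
q = -4 (q = (1 + 0)**2 - 5 = 1**2 - 5 = 1 - 5 = -4)
G(X) = -4 - X
-21*G(-1 + 4)*(-13) = -21*(-4 - (-1 + 4))*(-13) = -21*(-4 - 1*3)*(-13) = -21*(-4 - 3)*(-13) = -21*(-7)*(-13) = 147*(-13) = -1911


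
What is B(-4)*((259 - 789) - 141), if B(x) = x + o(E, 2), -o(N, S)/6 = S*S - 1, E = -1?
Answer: 14762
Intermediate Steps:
o(N, S) = 6 - 6*S² (o(N, S) = -6*(S*S - 1) = -6*(S² - 1) = -6*(-1 + S²) = 6 - 6*S²)
B(x) = -18 + x (B(x) = x + (6 - 6*2²) = x + (6 - 6*4) = x + (6 - 24) = x - 18 = -18 + x)
B(-4)*((259 - 789) - 141) = (-18 - 4)*((259 - 789) - 141) = -22*(-530 - 141) = -22*(-671) = 14762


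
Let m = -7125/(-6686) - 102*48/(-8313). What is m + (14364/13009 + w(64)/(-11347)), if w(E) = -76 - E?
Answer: 63684713311291/22981634068802 ≈ 2.7711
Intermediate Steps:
m = 1803231/1089818 (m = -7125*(-1/6686) - 4896*(-1/8313) = 7125/6686 + 96/163 = 1803231/1089818 ≈ 1.6546)
m + (14364/13009 + w(64)/(-11347)) = 1803231/1089818 + (14364/13009 + (-76 - 1*64)/(-11347)) = 1803231/1089818 + (14364*(1/13009) + (-76 - 64)*(-1/11347)) = 1803231/1089818 + (14364/13009 - 140*(-1/11347)) = 1803231/1089818 + (14364/13009 + 20/1621) = 1803231/1089818 + 23544224/21087589 = 63684713311291/22981634068802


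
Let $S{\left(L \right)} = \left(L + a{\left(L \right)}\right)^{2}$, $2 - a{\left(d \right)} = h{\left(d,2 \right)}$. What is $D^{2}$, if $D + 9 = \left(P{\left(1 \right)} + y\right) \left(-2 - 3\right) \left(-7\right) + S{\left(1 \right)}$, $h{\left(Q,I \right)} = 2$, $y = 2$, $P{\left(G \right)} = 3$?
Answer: $27889$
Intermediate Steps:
$a{\left(d \right)} = 0$ ($a{\left(d \right)} = 2 - 2 = 0$)
$S{\left(L \right)} = L^{2}$ ($S{\left(L \right)} = \left(L + 0\right)^{2} = L^{2}$)
$D = 167$ ($D = -9 + \left(\left(3 + 2\right) \left(-2 - 3\right) \left(-7\right) + 1^{2}\right) = -9 + \left(5 \left(-5\right) \left(-7\right) + 1\right) = -9 + \left(\left(-25\right) \left(-7\right) + 1\right) = -9 + \left(175 + 1\right) = -9 + 176 = 167$)
$D^{2} = 167^{2} = 27889$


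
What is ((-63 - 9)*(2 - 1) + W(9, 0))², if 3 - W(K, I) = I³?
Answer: 4761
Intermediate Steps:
W(K, I) = 3 - I³
((-63 - 9)*(2 - 1) + W(9, 0))² = ((-63 - 9)*(2 - 1) + (3 - 1*0³))² = (-72*1 + (3 - 1*0))² = (-72 + (3 + 0))² = (-72 + 3)² = (-69)² = 4761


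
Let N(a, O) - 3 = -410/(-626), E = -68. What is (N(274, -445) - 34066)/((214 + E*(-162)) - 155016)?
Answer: 5330757/22502509 ≈ 0.23690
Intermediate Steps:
N(a, O) = 1144/313 (N(a, O) = 3 - 410/(-626) = 3 - 410*(-1/626) = 3 + 205/313 = 1144/313)
(N(274, -445) - 34066)/((214 + E*(-162)) - 155016) = (1144/313 - 34066)/((214 - 68*(-162)) - 155016) = -10661514/(313*((214 + 11016) - 155016)) = -10661514/(313*(11230 - 155016)) = -10661514/313/(-143786) = -10661514/313*(-1/143786) = 5330757/22502509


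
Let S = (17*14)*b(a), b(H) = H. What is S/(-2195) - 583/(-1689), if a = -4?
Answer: 2887613/3707355 ≈ 0.77889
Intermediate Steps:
S = -952 (S = (17*14)*(-4) = 238*(-4) = -952)
S/(-2195) - 583/(-1689) = -952/(-2195) - 583/(-1689) = -952*(-1/2195) - 583*(-1/1689) = 952/2195 + 583/1689 = 2887613/3707355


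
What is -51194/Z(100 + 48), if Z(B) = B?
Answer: -25597/74 ≈ -345.91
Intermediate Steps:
-51194/Z(100 + 48) = -51194/(100 + 48) = -51194/148 = -51194*1/148 = -25597/74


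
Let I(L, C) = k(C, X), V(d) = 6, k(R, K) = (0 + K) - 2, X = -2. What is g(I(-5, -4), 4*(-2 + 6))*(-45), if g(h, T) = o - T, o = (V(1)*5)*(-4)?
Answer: 6120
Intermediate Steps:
k(R, K) = -2 + K (k(R, K) = K - 2 = -2 + K)
o = -120 (o = (6*5)*(-4) = 30*(-4) = -120)
I(L, C) = -4 (I(L, C) = -2 - 2 = -4)
g(h, T) = -120 - T
g(I(-5, -4), 4*(-2 + 6))*(-45) = (-120 - 4*(-2 + 6))*(-45) = (-120 - 4*4)*(-45) = (-120 - 1*16)*(-45) = (-120 - 16)*(-45) = -136*(-45) = 6120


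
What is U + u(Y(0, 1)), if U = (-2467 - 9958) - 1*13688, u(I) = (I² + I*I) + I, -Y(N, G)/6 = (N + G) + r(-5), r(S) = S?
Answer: -24937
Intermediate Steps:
Y(N, G) = 30 - 6*G - 6*N (Y(N, G) = -6*((N + G) - 5) = -6*((G + N) - 5) = -6*(-5 + G + N) = 30 - 6*G - 6*N)
u(I) = I + 2*I² (u(I) = (I² + I²) + I = 2*I² + I = I + 2*I²)
U = -26113 (U = -12425 - 13688 = -26113)
U + u(Y(0, 1)) = -26113 + (30 - 6*1 - 6*0)*(1 + 2*(30 - 6*1 - 6*0)) = -26113 + (30 - 6 + 0)*(1 + 2*(30 - 6 + 0)) = -26113 + 24*(1 + 2*24) = -26113 + 24*(1 + 48) = -26113 + 24*49 = -26113 + 1176 = -24937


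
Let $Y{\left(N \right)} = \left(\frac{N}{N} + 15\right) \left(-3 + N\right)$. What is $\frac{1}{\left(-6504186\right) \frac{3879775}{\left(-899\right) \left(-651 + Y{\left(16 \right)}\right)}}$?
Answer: $- \frac{398257}{25234778238150} \approx -1.5782 \cdot 10^{-8}$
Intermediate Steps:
$Y{\left(N \right)} = -48 + 16 N$ ($Y{\left(N \right)} = \left(1 + 15\right) \left(-3 + N\right) = 16 \left(-3 + N\right) = -48 + 16 N$)
$\frac{1}{\left(-6504186\right) \frac{3879775}{\left(-899\right) \left(-651 + Y{\left(16 \right)}\right)}} = \frac{1}{\left(-6504186\right) \frac{3879775}{\left(-899\right) \left(-651 + \left(-48 + 16 \cdot 16\right)\right)}} = - \frac{1}{6504186 \frac{3879775}{\left(-899\right) \left(-651 + \left(-48 + 256\right)\right)}} = - \frac{1}{6504186 \frac{3879775}{\left(-899\right) \left(-651 + 208\right)}} = - \frac{1}{6504186 \frac{3879775}{\left(-899\right) \left(-443\right)}} = - \frac{1}{6504186 \cdot \frac{3879775}{398257}} = \left(- \frac{1}{6504186}\right) \frac{398257}{3879775} = - \frac{398257}{25234778238150}$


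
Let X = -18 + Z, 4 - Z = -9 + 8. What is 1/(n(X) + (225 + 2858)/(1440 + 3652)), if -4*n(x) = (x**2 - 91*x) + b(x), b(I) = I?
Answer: -1273/425366 ≈ -0.0029927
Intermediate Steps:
Z = 5 (Z = 4 - (-9 + 8) = 4 - 1*(-1) = 4 + 1 = 5)
X = -13 (X = -18 + 5 = -13)
n(x) = -x**2/4 + 45*x/2 (n(x) = -((x**2 - 91*x) + x)/4 = -(x**2 - 90*x)/4 = -x**2/4 + 45*x/2)
1/(n(X) + (225 + 2858)/(1440 + 3652)) = 1/((1/4)*(-13)*(90 - 1*(-13)) + (225 + 2858)/(1440 + 3652)) = 1/((1/4)*(-13)*(90 + 13) + 3083/5092) = 1/((1/4)*(-13)*103 + 3083*(1/5092)) = 1/(-1339/4 + 3083/5092) = 1/(-425366/1273) = -1273/425366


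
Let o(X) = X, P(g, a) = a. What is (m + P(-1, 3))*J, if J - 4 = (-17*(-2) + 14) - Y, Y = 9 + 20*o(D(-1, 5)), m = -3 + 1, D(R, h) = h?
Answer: -57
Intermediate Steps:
m = -2
Y = 109 (Y = 9 + 20*5 = 9 + 100 = 109)
J = -57 (J = 4 + ((-17*(-2) + 14) - 1*109) = 4 + ((34 + 14) - 109) = 4 + (48 - 109) = 4 - 61 = -57)
(m + P(-1, 3))*J = (-2 + 3)*(-57) = 1*(-57) = -57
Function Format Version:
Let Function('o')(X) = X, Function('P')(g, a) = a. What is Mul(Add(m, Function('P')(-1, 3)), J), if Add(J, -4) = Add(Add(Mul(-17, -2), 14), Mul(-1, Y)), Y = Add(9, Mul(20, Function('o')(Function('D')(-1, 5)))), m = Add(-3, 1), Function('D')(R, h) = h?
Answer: -57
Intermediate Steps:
m = -2
Y = 109 (Y = Add(9, Mul(20, 5)) = Add(9, 100) = 109)
J = -57 (J = Add(4, Add(Add(Mul(-17, -2), 14), Mul(-1, 109))) = Add(4, Add(Add(34, 14), -109)) = Add(4, Add(48, -109)) = Add(4, -61) = -57)
Mul(Add(m, Function('P')(-1, 3)), J) = Mul(Add(-2, 3), -57) = Mul(1, -57) = -57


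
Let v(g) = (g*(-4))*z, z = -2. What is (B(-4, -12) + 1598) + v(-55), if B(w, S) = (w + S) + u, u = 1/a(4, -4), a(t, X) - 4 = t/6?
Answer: 15991/14 ≈ 1142.2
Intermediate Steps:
a(t, X) = 4 + t/6
v(g) = 8*g (v(g) = (g*(-4))*(-2) = -4*g*(-2) = 8*g)
u = 3/14 (u = 1/(4 + (⅙)*4) = 1/(4 + ⅔) = 1/(14/3) = 3/14 ≈ 0.21429)
B(w, S) = 3/14 + S + w (B(w, S) = (w + S) + 3/14 = (S + w) + 3/14 = 3/14 + S + w)
(B(-4, -12) + 1598) + v(-55) = ((3/14 - 12 - 4) + 1598) + 8*(-55) = (-221/14 + 1598) - 440 = 22151/14 - 440 = 15991/14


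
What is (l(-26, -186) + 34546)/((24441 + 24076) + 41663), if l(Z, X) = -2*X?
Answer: 17459/45090 ≈ 0.38720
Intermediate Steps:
(l(-26, -186) + 34546)/((24441 + 24076) + 41663) = (-2*(-186) + 34546)/((24441 + 24076) + 41663) = (372 + 34546)/(48517 + 41663) = 34918/90180 = 34918*(1/90180) = 17459/45090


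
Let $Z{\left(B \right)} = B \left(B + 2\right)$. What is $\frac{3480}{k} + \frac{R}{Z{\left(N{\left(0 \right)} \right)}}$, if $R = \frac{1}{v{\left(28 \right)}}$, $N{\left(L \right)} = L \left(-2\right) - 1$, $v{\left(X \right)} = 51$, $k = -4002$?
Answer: $- \frac{1043}{1173} \approx -0.88917$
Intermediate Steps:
$N{\left(L \right)} = -1 - 2 L$ ($N{\left(L \right)} = - 2 L - 1 = -1 - 2 L$)
$R = \frac{1}{51} \approx 0.019608$
$Z{\left(B \right)} = B \left(2 + B\right)$
$\frac{3480}{k} + \frac{R}{Z{\left(N{\left(0 \right)} \right)}} = \frac{3480}{-4002} + \frac{1}{51 \left(-1 - 0\right) \left(2 - 1\right)} = 3480 \left(- \frac{1}{4002}\right) + \frac{1}{51 \left(-1 + 0\right) \left(2 + \left(-1 + 0\right)\right)} = - \frac{20}{23} + \frac{1}{51 \left(- (2 - 1)\right)} = - \frac{20}{23} + \frac{1}{51 \left(\left(-1\right) 1\right)} = - \frac{20}{23} + \frac{1}{51 \left(-1\right)} = - \frac{20}{23} + \frac{1}{51} \left(-1\right) = - \frac{20}{23} - \frac{1}{51} = - \frac{1043}{1173}$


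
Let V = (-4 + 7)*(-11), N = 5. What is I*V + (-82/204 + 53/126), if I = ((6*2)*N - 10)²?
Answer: -88357480/1071 ≈ -82500.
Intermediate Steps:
V = -33 (V = 3*(-11) = -33)
I = 2500 (I = ((6*2)*5 - 10)² = (12*5 - 10)² = (60 - 10)² = 50² = 2500)
I*V + (-82/204 + 53/126) = 2500*(-33) + (-82/204 + 53/126) = -82500 + (-82*1/204 + 53*(1/126)) = -82500 + (-41/102 + 53/126) = -82500 + 20/1071 = -88357480/1071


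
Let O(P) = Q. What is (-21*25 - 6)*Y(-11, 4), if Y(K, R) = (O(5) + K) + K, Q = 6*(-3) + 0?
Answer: 21240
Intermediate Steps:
Q = -18 (Q = -18 + 0 = -18)
O(P) = -18
Y(K, R) = -18 + 2*K (Y(K, R) = (-18 + K) + K = -18 + 2*K)
(-21*25 - 6)*Y(-11, 4) = (-21*25 - 6)*(-18 + 2*(-11)) = (-525 - 6)*(-18 - 22) = -531*(-40) = 21240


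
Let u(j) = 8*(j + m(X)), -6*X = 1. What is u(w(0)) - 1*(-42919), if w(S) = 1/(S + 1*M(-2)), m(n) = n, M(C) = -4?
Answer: 128747/3 ≈ 42916.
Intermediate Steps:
X = -1/6 (X = -1/6*1 = -1/6 ≈ -0.16667)
w(S) = 1/(-4 + S) (w(S) = 1/(S + 1*(-4)) = 1/(S - 4) = 1/(-4 + S))
u(j) = -4/3 + 8*j (u(j) = 8*(j - 1/6) = 8*(-1/6 + j) = -4/3 + 8*j)
u(w(0)) - 1*(-42919) = (-4/3 + 8/(-4 + 0)) - 1*(-42919) = (-4/3 + 8/(-4)) + 42919 = (-4/3 + 8*(-1/4)) + 42919 = (-4/3 - 2) + 42919 = -10/3 + 42919 = 128747/3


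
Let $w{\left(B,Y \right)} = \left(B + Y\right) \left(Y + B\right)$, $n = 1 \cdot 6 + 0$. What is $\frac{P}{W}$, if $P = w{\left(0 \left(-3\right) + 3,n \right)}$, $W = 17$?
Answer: $\frac{81}{17} \approx 4.7647$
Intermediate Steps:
$n = 6$ ($n = 6 + 0 = 6$)
$w{\left(B,Y \right)} = \left(B + Y\right)^{2}$ ($w{\left(B,Y \right)} = \left(B + Y\right) \left(B + Y\right) = \left(B + Y\right)^{2}$)
$P = 81$ ($P = \left(\left(0 \left(-3\right) + 3\right) + 6\right)^{2} = \left(\left(0 + 3\right) + 6\right)^{2} = \left(3 + 6\right)^{2} = 9^{2} = 81$)
$\frac{P}{W} = \frac{81}{17}$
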